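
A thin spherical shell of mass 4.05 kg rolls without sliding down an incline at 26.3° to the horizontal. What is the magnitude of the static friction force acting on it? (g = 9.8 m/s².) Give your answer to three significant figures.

With I = (2/3)MR², the ratio k = I/(MR²) is 2/3.
Along the incline Mg sinθ − f = Ma, and torque about the center fR = Iα = kMR²(a/R) gives f = kMa.
Combining, a = g sinθ/(1+k) and f = kMa = kMg sinθ/(1+k).
f = (2/3) × 4.05 × 9.8 × sin26.3° / 1.667 ≈ 7.03 N.

f ≈ 7.03 N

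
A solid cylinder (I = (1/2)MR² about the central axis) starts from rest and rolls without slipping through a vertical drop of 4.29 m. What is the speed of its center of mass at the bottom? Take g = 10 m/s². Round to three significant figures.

v ≈ 7.56 m/s

The moment of inertia is (1/2)MR², giving k ≡ I/(MR²) = 0.5.
Since it rolls without slipping, ω = v/R and KE = ½Mv² + ½Iω² = ½(1+k)Mv² = (3/4)Mv².
Setting Mgh = (3/4)Mv² gives v = √(2gh/(1+k)) = √(2·10·4.29/1.5) ≈ 7.56 m/s.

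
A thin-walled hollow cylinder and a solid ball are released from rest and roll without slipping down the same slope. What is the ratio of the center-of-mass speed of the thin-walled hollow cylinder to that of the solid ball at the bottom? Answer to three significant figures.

v_ratio ≈ 0.837

Each satisfies Mgh = ½(1+k)Mv² with k = I/(MR²), so v ∝ 1/√(1+k).
For the thin-walled hollow cylinder k = 1; for the solid ball k = 0.4.
v₁/v₂ = √((1+k₂)/(1+k₁)) = √(1.4/2) ≈ 0.837.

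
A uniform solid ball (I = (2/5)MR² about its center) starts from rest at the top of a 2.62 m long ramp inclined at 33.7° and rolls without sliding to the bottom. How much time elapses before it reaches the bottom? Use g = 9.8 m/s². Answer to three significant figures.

t ≈ 1.16 s

Here I = (2/5)MR², so the shape factor k = I/(MR²) = 0.4.
Along the incline Mg sinθ − f = Ma, and torque about the center fR = Iα = kMR²(a/R) gives f = kMa.
Hence a = g sinθ/(1+k) = 9.8×sin33.7°/1.4 = 3.884 m/s².
With constant a from rest, t = √(2L/a) = √(2·2.62/3.884) ≈ 1.16 s.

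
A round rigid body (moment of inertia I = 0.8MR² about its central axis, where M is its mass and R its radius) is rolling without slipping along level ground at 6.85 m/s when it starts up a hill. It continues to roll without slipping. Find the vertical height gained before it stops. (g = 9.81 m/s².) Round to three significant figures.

Here I = 0.8MR², so the shape factor k = I/(MR²) = 0.8.
Since it rolls without slipping, ω = v/R and KE = ½Mv² + ½Iω² = ½(1+k)Mv² = (9/10)Mv².
At the top the kinetic energy is zero, so (9/10)Mv₀² = Mgh.
Thus h = (1+k)v₀²/(2g) = 1.8 × 6.85² / (2 × 9.81) ≈ 4.30 m.

h ≈ 4.30 m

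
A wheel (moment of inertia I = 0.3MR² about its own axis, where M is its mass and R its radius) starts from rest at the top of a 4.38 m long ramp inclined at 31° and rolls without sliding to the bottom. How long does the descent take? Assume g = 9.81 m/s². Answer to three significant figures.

t ≈ 1.50 s

Here I = 0.3MR², so the shape factor k = I/(MR²) = 0.3.
Newton's second law down the slope: Mg sinθ − f = Ma. The torque equation fR = Iα (with α = a/R) gives f = kMa.
Hence a = g sinθ/(1+k) = 9.81×sin31°/1.3 = 3.887 m/s².
Starting from rest, L = ½at², so t = √(2L/a) = √(2×4.38/3.887) ≈ 1.50 s.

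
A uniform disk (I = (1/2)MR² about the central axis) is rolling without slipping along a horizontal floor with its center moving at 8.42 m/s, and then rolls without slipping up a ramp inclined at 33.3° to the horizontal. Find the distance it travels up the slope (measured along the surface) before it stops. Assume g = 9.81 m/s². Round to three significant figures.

The moment of inertia is (1/2)MR², giving k ≡ I/(MR²) = 0.5.
Rolling without slipping gives ω = v/R, so the total kinetic energy is ½Mv² + ½Iω² = ½(1+k)Mv² = (3/4)Mv².
Setting this equal to Mgh gives the vertical rise h = (1+k)v₀²/(2g) = 1.5×8.42²/(2×9.81) = 5.42 m.
The distance along the slope is d = h/sinθ = 5.42/sin33.3° ≈ 9.87 m.

d ≈ 9.87 m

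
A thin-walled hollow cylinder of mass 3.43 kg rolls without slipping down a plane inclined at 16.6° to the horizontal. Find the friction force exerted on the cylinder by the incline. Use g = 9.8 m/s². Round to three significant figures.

f ≈ 4.80 N

Here I = MR², so the shape factor k = I/(MR²) = 1.
Newton's second law down the slope: Mg sinθ − f = Ma. The torque equation fR = Iα (with α = a/R) gives f = kMa.
Combining, a = g sinθ/(1+k) and f = kMa = kMg sinθ/(1+k).
f = 1 × 3.43 × 9.8 × sin16.6° / 2 ≈ 4.80 N.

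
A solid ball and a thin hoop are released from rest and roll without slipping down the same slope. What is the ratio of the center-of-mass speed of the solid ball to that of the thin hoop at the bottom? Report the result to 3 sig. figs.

Each satisfies Mgh = ½(1+k)Mv² with k = I/(MR²), so v ∝ 1/√(1+k).
For the solid ball k = 0.4; for the thin hoop k = 1.
v₁/v₂ = √((1+k₂)/(1+k₁)) = √(2/1.4) ≈ 1.20.

v_ratio ≈ 1.20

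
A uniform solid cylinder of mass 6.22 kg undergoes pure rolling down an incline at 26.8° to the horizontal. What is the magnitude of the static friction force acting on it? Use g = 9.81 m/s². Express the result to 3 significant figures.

The moment of inertia is (1/2)MR², giving k ≡ I/(MR²) = 0.5.
Translational: Mg sinθ − f = Ma. Rotational about the CM: fR = Iα = kMRa, so f = kMa.
Combining, a = g sinθ/(1+k) and f = kMa = kMg sinθ/(1+k).
f = 0.5 × 6.22 × 9.81 × sin26.8° / 1.5 ≈ 9.17 N.

f ≈ 9.17 N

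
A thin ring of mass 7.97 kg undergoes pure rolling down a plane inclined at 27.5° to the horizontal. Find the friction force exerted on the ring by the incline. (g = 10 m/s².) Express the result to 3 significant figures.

f ≈ 18.4 N

With I = MR², the ratio k = I/(MR²) is 1.
Along the incline Mg sinθ − f = Ma, and torque about the center fR = Iα = kMR²(a/R) gives f = kMa.
Combining, a = g sinθ/(1+k) and f = kMa = kMg sinθ/(1+k).
f = 1 × 7.97 × 10 × sin27.5° / 2 ≈ 18.4 N.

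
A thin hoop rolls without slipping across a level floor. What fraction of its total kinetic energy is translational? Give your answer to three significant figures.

Here I = MR², so the shape factor k = I/(MR²) = 1.
With ω = v/R, KE_trans = ½Mv² and KE_rot = ½Iω² = ½kMv², so KE_total = ½(1+k)Mv².
The translational fraction is therefore 1/(1+k) = 1/2 ≈ 0.500.

fraction ≈ 0.500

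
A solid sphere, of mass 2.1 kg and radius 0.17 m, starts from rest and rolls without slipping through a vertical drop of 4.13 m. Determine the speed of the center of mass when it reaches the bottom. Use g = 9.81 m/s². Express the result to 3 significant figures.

v ≈ 7.61 m/s

Here I = (2/5)MR², so the shape factor k = I/(MR²) = 0.4.
Since it rolls without slipping, ω = v/R and KE = ½Mv² + ½Iω² = ½(1+k)Mv² = (7/10)Mv².
Setting Mgh = (7/10)Mv² gives v = √(2gh/(1+k)) = √(2·9.81·4.13/1.4) ≈ 7.61 m/s.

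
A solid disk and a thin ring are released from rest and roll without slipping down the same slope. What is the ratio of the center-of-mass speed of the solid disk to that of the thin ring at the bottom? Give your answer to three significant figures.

v_ratio ≈ 1.15

Each satisfies Mgh = ½(1+k)Mv² with k = I/(MR²), so v ∝ 1/√(1+k).
For the solid disk k = 0.5; for the thin ring k = 1.
v₁/v₂ = √((1+k₂)/(1+k₁)) = √(2/1.5) ≈ 1.15.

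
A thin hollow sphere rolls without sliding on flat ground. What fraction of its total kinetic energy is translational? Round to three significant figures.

fraction ≈ 0.600

With I = (2/3)MR², the ratio k = I/(MR²) is 2/3.
With ω = v/R, KE_trans = ½Mv² and KE_rot = ½Iω² = ½kMv², so KE_total = ½(1+k)Mv².
The translational fraction is therefore 1/(1+k) = 1/1.667 ≈ 0.600.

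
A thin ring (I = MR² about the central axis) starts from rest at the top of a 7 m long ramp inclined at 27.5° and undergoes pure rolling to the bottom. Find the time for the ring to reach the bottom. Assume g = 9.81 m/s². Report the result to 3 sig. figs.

With I = MR², the ratio k = I/(MR²) is 1.
Translational: Mg sinθ − f = Ma. Rotational about the CM: fR = Iα = kMRa, so f = kMa.
Hence a = g sinθ/(1+k) = 9.81×sin27.5°/2 = 2.265 m/s².
Starting from rest, L = ½at², so t = √(2L/a) = √(2×7/2.265) ≈ 2.49 s.

t ≈ 2.49 s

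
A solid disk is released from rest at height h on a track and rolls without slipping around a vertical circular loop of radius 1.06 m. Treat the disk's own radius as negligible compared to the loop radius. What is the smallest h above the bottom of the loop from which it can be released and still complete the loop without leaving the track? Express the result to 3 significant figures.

With I = (1/2)MR², the ratio k = I/(MR²) is 0.5.
At the top of the loop, the minimum-contact condition is Mg = Mv_top²/r, so v_top² = gr.
With ω = v/R, the kinetic energy at speed v is ½(1+k)Mv² = (3/4)Mv².
Energy conservation from release (height h) to the top (height 2r): Mgh = Mg(2r) + (3/4)M·gr.
Thus h_min = 2r + (1+k)r/2 = r(2 + 1.5/2) = 1.06 × 2.75 ≈ 2.92 m.

h_min ≈ 2.92 m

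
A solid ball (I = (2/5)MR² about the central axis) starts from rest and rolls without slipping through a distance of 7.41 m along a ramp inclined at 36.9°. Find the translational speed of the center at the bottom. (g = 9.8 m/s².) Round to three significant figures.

v ≈ 7.89 m/s

With I = (2/5)MR², the ratio k = I/(MR²) is 0.4.
Since it rolls without slipping, ω = v/R and KE = ½Mv² + ½Iω² = ½(1+k)Mv² = (7/10)Mv².
The vertical drop is h = L sinθ = 7.41 × sin36.9° = 4.449 m.
Setting Mgh = (7/10)Mv² gives v = √(2gh/(1+k)) = √(2·9.8·4.449/1.4) ≈ 7.89 m/s.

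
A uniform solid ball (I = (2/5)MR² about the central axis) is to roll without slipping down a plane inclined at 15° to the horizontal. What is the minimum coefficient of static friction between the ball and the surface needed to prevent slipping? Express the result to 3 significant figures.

The moment of inertia is (2/5)MR², giving k ≡ I/(MR²) = 0.4.
Translational: Mg sinθ − f = Ma. Rotational about the CM: fR = Iα = kMRa, so f = kMa.
These give a = g sinθ/(1+k) and the required friction f = kMg sinθ/(1+k).
The normal force is N = Mg cosθ, so μ_min = f/N = k tanθ/(1+k).
μ_min = 0.4 × tan15° / 1.4 ≈ 0.0766.

μ_min ≈ 0.0766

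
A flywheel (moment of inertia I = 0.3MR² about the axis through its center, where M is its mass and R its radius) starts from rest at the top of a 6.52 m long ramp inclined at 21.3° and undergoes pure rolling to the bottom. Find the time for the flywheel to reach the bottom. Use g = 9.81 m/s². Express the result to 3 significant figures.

Here I = 0.3MR², so the shape factor k = I/(MR²) = 0.3.
Newton's second law down the slope: Mg sinθ − f = Ma. The torque equation fR = Iα (with α = a/R) gives f = kMa.
Hence a = g sinθ/(1+k) = 9.81×sin21.3°/1.3 = 2.741 m/s².
With constant a from rest, t = √(2L/a) = √(2·6.52/2.741) ≈ 2.18 s.

t ≈ 2.18 s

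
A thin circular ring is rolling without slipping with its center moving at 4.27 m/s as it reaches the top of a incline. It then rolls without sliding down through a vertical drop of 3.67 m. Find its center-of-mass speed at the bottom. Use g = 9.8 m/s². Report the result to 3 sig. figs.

For this body I = MR², i.e. k = I/(MR²) = 1.
Since it rolls without slipping, ω = v/R and KE = ½Mv² + ½Iω² = ½(1+k)Mv² = Mv².
Energy conservation: Mv₀² + Mgh = Mv², so v² = v₀² + 2gh/(1+k).
v = √(4.27² + 2×9.8×3.67/2) = √54.2 ≈ 7.36 m/s.

v ≈ 7.36 m/s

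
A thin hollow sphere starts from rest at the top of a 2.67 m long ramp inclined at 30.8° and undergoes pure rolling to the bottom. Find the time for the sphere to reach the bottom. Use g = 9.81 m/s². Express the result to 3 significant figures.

The moment of inertia is (2/3)MR², giving k ≡ I/(MR²) = 2/3.
Newton's second law down the slope: Mg sinθ − f = Ma. The torque equation fR = Iα (with α = a/R) gives f = kMa.
Hence a = g sinθ/(1+k) = 9.81×sin30.8°/1.667 = 3.014 m/s².
Starting from rest, L = ½at², so t = √(2L/a) = √(2×2.67/3.014) ≈ 1.33 s.

t ≈ 1.33 s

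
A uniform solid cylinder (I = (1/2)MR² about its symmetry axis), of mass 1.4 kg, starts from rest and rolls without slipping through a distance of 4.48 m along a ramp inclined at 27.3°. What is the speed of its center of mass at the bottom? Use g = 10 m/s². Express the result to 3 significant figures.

Here I = (1/2)MR², so the shape factor k = I/(MR²) = 0.5.
Rolling without slipping gives ω = v/R, so the total kinetic energy is ½Mv² + ½Iω² = ½(1+k)Mv² = (3/4)Mv².
The vertical drop is h = L sinθ = 4.48 × sin27.3° = 2.055 m.
Energy conservation: Mgh = (3/4)Mv², so v = √(2gh/(1+k)) = √(2 × 10 × 2.055 / 1.5) ≈ 5.23 m/s.

v ≈ 5.23 m/s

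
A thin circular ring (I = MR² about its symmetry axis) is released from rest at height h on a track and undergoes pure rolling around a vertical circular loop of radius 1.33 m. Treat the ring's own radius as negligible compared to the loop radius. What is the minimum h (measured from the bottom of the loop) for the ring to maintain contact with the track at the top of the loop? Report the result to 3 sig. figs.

Here I = MR², so the shape factor k = I/(MR²) = 1.
At the top of the loop, the minimum-contact condition is Mg = Mv_top²/r, so v_top² = gr.
With ω = v/R, the kinetic energy at speed v is ½(1+k)Mv² = Mv².
Energy conservation from release (height h) to the top (height 2r): Mgh = Mg(2r) + M·gr.
Thus h_min = 2r + (1+k)r/2 = r(2 + 2/2) = 1.33 × 3 ≈ 3.99 m.

h_min ≈ 3.99 m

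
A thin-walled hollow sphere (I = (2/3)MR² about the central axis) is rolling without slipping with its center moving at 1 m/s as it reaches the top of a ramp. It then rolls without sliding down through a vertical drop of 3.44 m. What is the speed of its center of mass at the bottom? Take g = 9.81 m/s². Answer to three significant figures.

The moment of inertia is (2/3)MR², giving k ≡ I/(MR²) = 2/3.
The rolling condition ω = v/R makes the rotational term ½I(v/R)² = ½kMv², so KE_total = ½(1+k)Mv² = (5/6)Mv².
Energy conservation: (5/6)Mv₀² + Mgh = (5/6)Mv², so v² = v₀² + 2gh/(1+k).
v = √(1² + 2×9.81×3.44/1.667) = √41.5 ≈ 6.44 m/s.

v ≈ 6.44 m/s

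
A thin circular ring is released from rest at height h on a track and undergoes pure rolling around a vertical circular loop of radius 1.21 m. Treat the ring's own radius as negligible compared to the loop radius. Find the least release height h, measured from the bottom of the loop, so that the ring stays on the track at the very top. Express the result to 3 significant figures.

h_min ≈ 3.63 m

The moment of inertia is MR², giving k ≡ I/(MR²) = 1.
At the top of the loop, the minimum-contact condition is Mg = Mv_top²/r, so v_top² = gr.
With ω = v/R, the kinetic energy at speed v is ½(1+k)Mv² = Mv².
Energy conservation from release (height h) to the top (height 2r): Mgh = Mg(2r) + M·gr.
Thus h_min = 2r + (1+k)r/2 = r(2 + 2/2) = 1.21 × 3 ≈ 3.63 m.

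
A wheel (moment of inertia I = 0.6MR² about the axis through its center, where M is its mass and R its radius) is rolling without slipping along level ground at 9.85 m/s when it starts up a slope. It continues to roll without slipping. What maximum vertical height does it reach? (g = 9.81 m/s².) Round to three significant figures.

h ≈ 7.91 m

The moment of inertia is 0.6MR², giving k ≡ I/(MR²) = 0.6.
Since it rolls without slipping, ω = v/R and KE = ½Mv² + ½Iω² = ½(1+k)Mv² = (4/5)Mv².
All of this converts to potential energy at the highest point: (4/5)Mv₀² = Mgh.
Thus h = (1+k)v₀²/(2g) = 1.6 × 9.85² / (2 × 9.81) ≈ 7.91 m.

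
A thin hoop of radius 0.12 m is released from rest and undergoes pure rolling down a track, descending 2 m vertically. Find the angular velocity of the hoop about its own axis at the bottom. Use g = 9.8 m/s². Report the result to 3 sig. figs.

ω ≈ 36.9 rad/s

For this body I = MR², i.e. k = I/(MR²) = 1.
Pure rolling means v = ωR; then KE = ½Mv² + ½I(v/R)² = ½(1+k)Mv² = Mv².
Energy conservation Mgh = ½(1+k)Mv² gives v = √(2gh/(1+k)) = √(2 × 9.8 × 2 / 2) = 4.427 m/s.
Then ω = v/R = 4.427 / 0.12 ≈ 36.9 rad/s.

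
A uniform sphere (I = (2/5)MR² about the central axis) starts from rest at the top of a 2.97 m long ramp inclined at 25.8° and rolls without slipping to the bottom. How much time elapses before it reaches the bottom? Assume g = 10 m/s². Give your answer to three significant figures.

t ≈ 1.38 s

The moment of inertia is (2/5)MR², giving k ≡ I/(MR²) = 0.4.
Newton's second law down the slope: Mg sinθ − f = Ma. The torque equation fR = Iα (with α = a/R) gives f = kMa.
Hence a = g sinθ/(1+k) = 10×sin25.8°/1.4 = 3.109 m/s².
With constant a from rest, t = √(2L/a) = √(2·2.97/3.109) ≈ 1.38 s.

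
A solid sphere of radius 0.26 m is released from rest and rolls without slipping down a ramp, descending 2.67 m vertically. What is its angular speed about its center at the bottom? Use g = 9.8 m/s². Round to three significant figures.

For this body I = (2/5)MR², i.e. k = I/(MR²) = 0.4.
Since it rolls without slipping, ω = v/R and KE = ½Mv² + ½Iω² = ½(1+k)Mv² = (7/10)Mv².
Energy conservation Mgh = ½(1+k)Mv² gives v = √(2gh/(1+k)) = √(2 × 9.8 × 2.67 / 1.4) = 6.114 m/s.
Then ω = v/R = 6.114 / 0.26 ≈ 23.5 rad/s.

ω ≈ 23.5 rad/s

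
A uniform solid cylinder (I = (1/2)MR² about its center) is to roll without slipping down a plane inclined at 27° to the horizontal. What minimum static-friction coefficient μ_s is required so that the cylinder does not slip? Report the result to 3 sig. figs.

The moment of inertia is (1/2)MR², giving k ≡ I/(MR²) = 0.5.
Newton's second law down the slope: Mg sinθ − f = Ma. The torque equation fR = Iα (with α = a/R) gives f = kMa.
These give a = g sinθ/(1+k) and the required friction f = kMg sinθ/(1+k).
The normal force is N = Mg cosθ, so μ_min = f/N = k tanθ/(1+k).
μ_min = 0.5 × tan27° / 1.5 ≈ 0.170.

μ_min ≈ 0.170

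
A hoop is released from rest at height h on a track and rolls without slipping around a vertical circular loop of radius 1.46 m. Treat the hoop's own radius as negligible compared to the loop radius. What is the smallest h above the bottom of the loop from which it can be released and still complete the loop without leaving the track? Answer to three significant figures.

h_min ≈ 4.38 m

With I = MR², the ratio k = I/(MR²) is 1.
At the top, contact is just lost when gravity alone supplies the centripetal force: Mg = Mv_top²/r, i.e. v_top² = gr.
With ω = v/R, the kinetic energy at speed v is ½(1+k)Mv² = Mv².
Energy conservation from release (height h) to the top (height 2r): Mgh = Mg(2r) + M·gr.
Thus h_min = 2r + (1+k)r/2 = r(2 + 2/2) = 1.46 × 3 ≈ 4.38 m.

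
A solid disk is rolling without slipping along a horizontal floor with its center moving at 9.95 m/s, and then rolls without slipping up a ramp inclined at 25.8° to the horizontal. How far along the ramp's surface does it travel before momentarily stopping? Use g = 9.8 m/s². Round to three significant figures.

d ≈ 17.4 m

For this body I = (1/2)MR², i.e. k = I/(MR²) = 0.5.
Pure rolling means v = ωR; then KE = ½Mv² + ½I(v/R)² = ½(1+k)Mv² = (3/4)Mv².
Setting this equal to Mgh gives the vertical rise h = (1+k)v₀²/(2g) = 1.5×9.95²/(2×9.8) = 7.577 m.
The distance along the slope is d = h/sinθ = 7.577/sin25.8° ≈ 17.4 m.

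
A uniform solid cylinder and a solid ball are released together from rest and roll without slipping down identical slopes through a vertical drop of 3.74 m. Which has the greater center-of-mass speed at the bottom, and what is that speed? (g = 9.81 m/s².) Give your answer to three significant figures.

the solid ball, at v ≈ 7.24 m/s

For rolling without slipping, Mgh = ½(1+k)Mv² where k = I/(MR²), so v = √(2gh/(1+k)).
Uniform solid cylinder: k = 0.5, giving v = √(2×9.81×3.74/1.5) = 6.994 m/s.
Solid ball: k = 0.4, giving v = √(2×9.81×3.74/1.4) = 7.24 m/s.
The smaller k wins: the solid ball, at ≈ 7.24 m/s.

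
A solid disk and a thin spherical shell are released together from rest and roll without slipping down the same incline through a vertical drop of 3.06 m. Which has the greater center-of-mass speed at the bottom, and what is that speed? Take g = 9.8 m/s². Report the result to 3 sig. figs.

For rolling without slipping, Mgh = ½(1+k)Mv² where k = I/(MR²), so v = √(2gh/(1+k)).
Solid disk: k = 0.5, giving v = √(2×9.8×3.06/1.5) = 6.323 m/s.
Thin spherical shell: k = 2/3, giving v = √(2×9.8×3.06/1.667) = 5.999 m/s.
The smaller k wins: the solid disk, at ≈ 6.32 m/s.

the solid disk, at v ≈ 6.32 m/s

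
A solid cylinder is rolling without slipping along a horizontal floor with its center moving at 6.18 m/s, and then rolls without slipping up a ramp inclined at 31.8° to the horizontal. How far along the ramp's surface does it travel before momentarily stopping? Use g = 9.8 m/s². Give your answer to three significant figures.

d ≈ 5.55 m

For this body I = (1/2)MR², i.e. k = I/(MR²) = 0.5.
Rolling without slipping gives ω = v/R, so the total kinetic energy is ½Mv² + ½Iω² = ½(1+k)Mv² = (3/4)Mv².
Setting this equal to Mgh gives the vertical rise h = (1+k)v₀²/(2g) = 1.5×6.18²/(2×9.8) = 2.923 m.
Along the incline, d = h/sinθ = 2.923/sin31.8° ≈ 5.55 m.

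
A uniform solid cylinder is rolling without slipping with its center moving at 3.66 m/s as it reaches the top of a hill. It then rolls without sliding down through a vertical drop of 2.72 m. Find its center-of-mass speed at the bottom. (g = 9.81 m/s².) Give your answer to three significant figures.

v ≈ 7.00 m/s

Here I = (1/2)MR², so the shape factor k = I/(MR²) = 0.5.
Rolling without slipping gives ω = v/R, so the total kinetic energy is ½Mv² + ½Iω² = ½(1+k)Mv² = (3/4)Mv².
Conserving energy between top and bottom: (3/4)Mv² = (3/4)Mv₀² + Mgh, hence v² = v₀² + 2gh/(1+k).
v = √(3.66² + 2×9.81×2.72/1.5) = √48.97 ≈ 7.00 m/s.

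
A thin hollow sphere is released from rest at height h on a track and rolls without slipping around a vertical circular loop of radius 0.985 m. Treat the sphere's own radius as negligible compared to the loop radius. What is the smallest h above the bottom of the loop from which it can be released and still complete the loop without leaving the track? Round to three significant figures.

h_min ≈ 2.79 m

The moment of inertia is (2/3)MR², giving k ≡ I/(MR²) = 2/3.
At the top of the loop, the minimum-contact condition is Mg = Mv_top²/r, so v_top² = gr.
With ω = v/R, the kinetic energy at speed v is ½(1+k)Mv² = (5/6)Mv².
Energy conservation from release (height h) to the top (height 2r): Mgh = Mg(2r) + (5/6)M·gr.
Thus h_min = 2r + (1+k)r/2 = r(2 + 1.667/2) = 0.985 × 2.833 ≈ 2.79 m.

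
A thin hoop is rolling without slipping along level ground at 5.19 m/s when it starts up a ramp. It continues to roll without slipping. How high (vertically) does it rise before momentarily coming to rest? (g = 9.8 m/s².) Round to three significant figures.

h ≈ 2.75 m

Here I = MR², so the shape factor k = I/(MR²) = 1.
The rolling condition ω = v/R makes the rotational term ½I(v/R)² = ½kMv², so KE_total = ½(1+k)Mv² = Mv².
All of this converts to potential energy at the highest point: Mv₀² = Mgh.
Thus h = (1+k)v₀²/(2g) = 2 × 5.19² / (2 × 9.8) ≈ 2.75 m.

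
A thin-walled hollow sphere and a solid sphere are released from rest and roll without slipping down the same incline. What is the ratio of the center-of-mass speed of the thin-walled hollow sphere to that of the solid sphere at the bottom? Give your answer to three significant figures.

Each satisfies Mgh = ½(1+k)Mv² with k = I/(MR²), so v ∝ 1/√(1+k).
For the thin-walled hollow sphere k = 2/3; for the solid sphere k = 0.4.
v₁/v₂ = √((1+k₂)/(1+k₁)) = √(1.4/1.667) ≈ 0.917.

v_ratio ≈ 0.917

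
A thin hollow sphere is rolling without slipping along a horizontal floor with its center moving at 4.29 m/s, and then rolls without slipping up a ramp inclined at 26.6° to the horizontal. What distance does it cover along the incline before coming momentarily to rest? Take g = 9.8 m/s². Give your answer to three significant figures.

Here I = (2/3)MR², so the shape factor k = I/(MR²) = 2/3.
Rolling without slipping gives ω = v/R, so the total kinetic energy is ½Mv² + ½Iω² = ½(1+k)Mv² = (5/6)Mv².
Setting this equal to Mgh gives the vertical rise h = (1+k)v₀²/(2g) = 1.667×4.29²/(2×9.8) = 1.565 m.
Along the incline, d = h/sinθ = 1.565/sin26.6° ≈ 3.50 m.

d ≈ 3.50 m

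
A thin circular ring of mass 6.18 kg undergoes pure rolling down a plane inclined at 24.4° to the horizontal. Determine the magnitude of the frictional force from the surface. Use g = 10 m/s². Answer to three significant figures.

Here I = MR², so the shape factor k = I/(MR²) = 1.
Along the incline Mg sinθ − f = Ma, and torque about the center fR = Iα = kMR²(a/R) gives f = kMa.
Combining, a = g sinθ/(1+k) and f = kMa = kMg sinθ/(1+k).
f = 1 × 6.18 × 10 × sin24.4° / 2 ≈ 12.8 N.

f ≈ 12.8 N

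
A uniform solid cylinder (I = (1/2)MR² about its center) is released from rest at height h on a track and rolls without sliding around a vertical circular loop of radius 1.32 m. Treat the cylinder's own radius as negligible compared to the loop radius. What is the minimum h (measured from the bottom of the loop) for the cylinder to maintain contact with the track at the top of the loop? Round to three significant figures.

h_min ≈ 3.63 m

With I = (1/2)MR², the ratio k = I/(MR²) is 0.5.
At the top, contact is just lost when gravity alone supplies the centripetal force: Mg = Mv_top²/r, i.e. v_top² = gr.
With ω = v/R, the kinetic energy at speed v is ½(1+k)Mv² = (3/4)Mv².
Energy conservation from release (height h) to the top (height 2r): Mgh = Mg(2r) + (3/4)M·gr.
Thus h_min = 2r + (1+k)r/2 = r(2 + 1.5/2) = 1.32 × 2.75 ≈ 3.63 m.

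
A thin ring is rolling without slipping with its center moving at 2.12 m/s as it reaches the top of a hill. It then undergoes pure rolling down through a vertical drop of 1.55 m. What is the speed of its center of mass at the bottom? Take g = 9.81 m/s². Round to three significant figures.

The moment of inertia is MR², giving k ≡ I/(MR²) = 1.
Pure rolling means v = ωR; then KE = ½Mv² + ½I(v/R)² = ½(1+k)Mv² = Mv².
Energy conservation: Mv₀² + Mgh = Mv², so v² = v₀² + 2gh/(1+k).
v = √(2.12² + 2×9.81×1.55/2) = √19.7 ≈ 4.44 m/s.

v ≈ 4.44 m/s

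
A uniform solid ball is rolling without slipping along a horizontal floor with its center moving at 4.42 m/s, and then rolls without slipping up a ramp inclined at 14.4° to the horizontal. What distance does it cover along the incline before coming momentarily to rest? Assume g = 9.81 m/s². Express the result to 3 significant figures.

Here I = (2/5)MR², so the shape factor k = I/(MR²) = 0.4.
The rolling condition ω = v/R makes the rotational term ½I(v/R)² = ½kMv², so KE_total = ½(1+k)Mv² = (7/10)Mv².
Setting this equal to Mgh gives the vertical rise h = (1+k)v₀²/(2g) = 1.4×4.42²/(2×9.81) = 1.394 m.
Along the incline, d = h/sinθ = 1.394/sin14.4° ≈ 5.61 m.

d ≈ 5.61 m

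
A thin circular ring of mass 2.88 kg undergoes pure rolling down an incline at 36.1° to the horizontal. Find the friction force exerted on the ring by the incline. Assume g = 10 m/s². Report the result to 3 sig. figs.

f ≈ 8.48 N

For this body I = MR², i.e. k = I/(MR²) = 1.
Newton's second law down the slope: Mg sinθ − f = Ma. The torque equation fR = Iα (with α = a/R) gives f = kMa.
Combining, a = g sinθ/(1+k) and f = kMa = kMg sinθ/(1+k).
f = 1 × 2.88 × 10 × sin36.1° / 2 ≈ 8.48 N.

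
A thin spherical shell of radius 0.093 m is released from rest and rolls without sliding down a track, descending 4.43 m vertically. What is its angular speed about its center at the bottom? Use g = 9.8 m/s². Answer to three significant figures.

ω ≈ 77.6 rad/s

The moment of inertia is (2/3)MR², giving k ≡ I/(MR²) = 2/3.
Rolling without slipping gives ω = v/R, so the total kinetic energy is ½Mv² + ½Iω² = ½(1+k)Mv² = (5/6)Mv².
Energy conservation Mgh = ½(1+k)Mv² gives v = √(2gh/(1+k)) = √(2 × 9.8 × 4.43 / 1.667) = 7.218 m/s.
The angular speed follows from ω = v/R = 7.218/0.093 ≈ 77.6 rad/s.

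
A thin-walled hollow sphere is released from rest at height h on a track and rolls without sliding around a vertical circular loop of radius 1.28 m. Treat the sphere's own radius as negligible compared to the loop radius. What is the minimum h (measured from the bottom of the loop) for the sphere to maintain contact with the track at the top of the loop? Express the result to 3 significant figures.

h_min ≈ 3.63 m

For this body I = (2/3)MR², i.e. k = I/(MR²) = 2/3.
At the top of the loop, the minimum-contact condition is Mg = Mv_top²/r, so v_top² = gr.
With ω = v/R, the kinetic energy at speed v is ½(1+k)Mv² = (5/6)Mv².
Energy conservation from release (height h) to the top (height 2r): Mgh = Mg(2r) + (5/6)M·gr.
Thus h_min = 2r + (1+k)r/2 = r(2 + 1.667/2) = 1.28 × 2.833 ≈ 3.63 m.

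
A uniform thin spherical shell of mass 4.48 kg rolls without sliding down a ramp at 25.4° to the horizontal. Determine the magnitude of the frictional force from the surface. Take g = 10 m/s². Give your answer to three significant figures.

f ≈ 7.69 N

Here I = (2/3)MR², so the shape factor k = I/(MR²) = 2/3.
Translational: Mg sinθ − f = Ma. Rotational about the CM: fR = Iα = kMRa, so f = kMa.
Combining, a = g sinθ/(1+k) and f = kMa = kMg sinθ/(1+k).
f = (2/3) × 4.48 × 10 × sin25.4° / 1.667 ≈ 7.69 N.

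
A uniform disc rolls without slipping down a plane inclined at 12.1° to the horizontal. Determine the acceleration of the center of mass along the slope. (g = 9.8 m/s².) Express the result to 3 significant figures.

The moment of inertia is (1/2)MR², giving k ≡ I/(MR²) = 0.5.
Newton's second law down the slope: Mg sinθ − f = Ma. The torque equation fR = Iα (with α = a/R) gives f = kMa.
Eliminating f: Mg sinθ = (1+k)Ma, so a = g sinθ/(1+k) = 9.8 × sin12.1° / 1.5 ≈ 1.37 m/s².

a ≈ 1.37 m/s²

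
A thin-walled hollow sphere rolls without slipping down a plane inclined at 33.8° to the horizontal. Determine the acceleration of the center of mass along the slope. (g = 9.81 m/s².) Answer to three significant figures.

a ≈ 3.27 m/s²

With I = (2/3)MR², the ratio k = I/(MR²) is 2/3.
Newton's second law down the slope: Mg sinθ − f = Ma. The torque equation fR = Iα (with α = a/R) gives f = kMa.
Eliminating f: Mg sinθ = (1+k)Ma, so a = g sinθ/(1+k) = 9.81 × sin33.8° / 1.667 ≈ 3.27 m/s².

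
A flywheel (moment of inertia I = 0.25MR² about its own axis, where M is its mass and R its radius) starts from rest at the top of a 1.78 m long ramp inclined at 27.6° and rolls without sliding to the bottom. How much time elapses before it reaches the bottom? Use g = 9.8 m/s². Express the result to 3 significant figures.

The moment of inertia is 0.25MR², giving k ≡ I/(MR²) = 0.25.
Along the incline Mg sinθ − f = Ma, and torque about the center fR = Iα = kMR²(a/R) gives f = kMa.
Hence a = g sinθ/(1+k) = 9.8×sin27.6°/1.25 = 3.632 m/s².
With constant a from rest, t = √(2L/a) = √(2·1.78/3.632) ≈ 0.990 s.

t ≈ 0.990 s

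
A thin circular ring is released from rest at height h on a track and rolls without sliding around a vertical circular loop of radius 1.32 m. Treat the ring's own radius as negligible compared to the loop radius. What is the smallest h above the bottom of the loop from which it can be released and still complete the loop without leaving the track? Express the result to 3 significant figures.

h_min ≈ 3.96 m

The moment of inertia is MR², giving k ≡ I/(MR²) = 1.
At the top, contact is just lost when gravity alone supplies the centripetal force: Mg = Mv_top²/r, i.e. v_top² = gr.
With ω = v/R, the kinetic energy at speed v is ½(1+k)Mv² = Mv².
Energy conservation from release (height h) to the top (height 2r): Mgh = Mg(2r) + M·gr.
Thus h_min = 2r + (1+k)r/2 = r(2 + 2/2) = 1.32 × 3 ≈ 3.96 m.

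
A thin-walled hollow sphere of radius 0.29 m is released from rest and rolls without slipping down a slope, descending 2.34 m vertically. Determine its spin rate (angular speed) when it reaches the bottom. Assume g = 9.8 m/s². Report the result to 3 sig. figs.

Here I = (2/3)MR², so the shape factor k = I/(MR²) = 2/3.
Since it rolls without slipping, ω = v/R and KE = ½Mv² + ½Iω² = ½(1+k)Mv² = (5/6)Mv².
Energy conservation Mgh = ½(1+k)Mv² gives v = √(2gh/(1+k)) = √(2 × 9.8 × 2.34 / 1.667) = 5.246 m/s.
The angular speed follows from ω = v/R = 5.246/0.29 ≈ 18.1 rad/s.

ω ≈ 18.1 rad/s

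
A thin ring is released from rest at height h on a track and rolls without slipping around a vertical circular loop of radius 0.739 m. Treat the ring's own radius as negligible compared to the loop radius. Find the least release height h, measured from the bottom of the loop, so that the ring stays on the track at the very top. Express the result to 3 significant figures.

The moment of inertia is MR², giving k ≡ I/(MR²) = 1.
At the top, contact is just lost when gravity alone supplies the centripetal force: Mg = Mv_top²/r, i.e. v_top² = gr.
With ω = v/R, the kinetic energy at speed v is ½(1+k)Mv² = Mv².
Energy conservation from release (height h) to the top (height 2r): Mgh = Mg(2r) + M·gr.
Thus h_min = 2r + (1+k)r/2 = r(2 + 2/2) = 0.739 × 3 ≈ 2.22 m.

h_min ≈ 2.22 m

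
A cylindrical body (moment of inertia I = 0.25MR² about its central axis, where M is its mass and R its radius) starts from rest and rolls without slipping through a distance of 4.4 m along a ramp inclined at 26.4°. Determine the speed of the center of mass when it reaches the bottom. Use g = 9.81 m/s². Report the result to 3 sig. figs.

v ≈ 5.54 m/s

With I = 0.25MR², the ratio k = I/(MR²) is 0.25.
Rolling without slipping gives ω = v/R, so the total kinetic energy is ½Mv² + ½Iω² = ½(1+k)Mv² = (5/8)Mv².
The vertical drop is h = L sinθ = 4.4 × sin26.4° = 1.956 m.
Energy conservation: Mgh = (5/8)Mv², so v = √(2gh/(1+k)) = √(2 × 9.81 × 1.956 / 1.25) ≈ 5.54 m/s.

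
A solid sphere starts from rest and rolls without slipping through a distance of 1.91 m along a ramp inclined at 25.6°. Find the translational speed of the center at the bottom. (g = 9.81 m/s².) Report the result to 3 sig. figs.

The moment of inertia is (2/5)MR², giving k ≡ I/(MR²) = 0.4.
Pure rolling means v = ωR; then KE = ½Mv² + ½I(v/R)² = ½(1+k)Mv² = (7/10)Mv².
The vertical drop is h = L sinθ = 1.91 × sin25.6° = 0.8253 m.
Setting Mgh = (7/10)Mv² gives v = √(2gh/(1+k)) = √(2·9.81·0.8253/1.4) ≈ 3.40 m/s.

v ≈ 3.40 m/s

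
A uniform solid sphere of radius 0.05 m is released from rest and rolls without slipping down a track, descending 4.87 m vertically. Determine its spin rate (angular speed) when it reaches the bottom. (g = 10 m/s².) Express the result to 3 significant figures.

ω ≈ 167 rad/s

The moment of inertia is (2/5)MR², giving k ≡ I/(MR²) = 0.4.
Pure rolling means v = ωR; then KE = ½Mv² + ½I(v/R)² = ½(1+k)Mv² = (7/10)Mv².
Energy conservation Mgh = ½(1+k)Mv² gives v = √(2gh/(1+k)) = √(2 × 10 × 4.87 / 1.4) = 8.341 m/s.
Then ω = v/R = 8.341 / 0.05 ≈ 167 rad/s.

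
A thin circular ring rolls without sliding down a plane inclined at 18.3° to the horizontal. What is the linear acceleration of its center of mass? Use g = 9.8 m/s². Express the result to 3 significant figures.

a ≈ 1.54 m/s²

Here I = MR², so the shape factor k = I/(MR²) = 1.
Translational: Mg sinθ − f = Ma. Rotational about the CM: fR = Iα = kMRa, so f = kMa.
Eliminating f: Mg sinθ = (1+k)Ma, so a = g sinθ/(1+k) = 9.8 × sin18.3° / 2 ≈ 1.54 m/s².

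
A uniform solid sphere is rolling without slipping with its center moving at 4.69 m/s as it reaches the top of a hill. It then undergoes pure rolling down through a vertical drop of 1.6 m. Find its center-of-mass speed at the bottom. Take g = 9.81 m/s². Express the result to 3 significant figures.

Here I = (2/5)MR², so the shape factor k = I/(MR²) = 0.4.
Rolling without slipping gives ω = v/R, so the total kinetic energy is ½Mv² + ½Iω² = ½(1+k)Mv² = (7/10)Mv².
Energy conservation: (7/10)Mv₀² + Mgh = (7/10)Mv², so v² = v₀² + 2gh/(1+k).
v = √(4.69² + 2×9.81×1.6/1.4) = √44.42 ≈ 6.66 m/s.

v ≈ 6.66 m/s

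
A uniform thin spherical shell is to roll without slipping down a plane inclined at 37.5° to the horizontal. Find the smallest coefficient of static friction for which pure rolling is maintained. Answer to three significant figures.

μ_min ≈ 0.307

Here I = (2/3)MR², so the shape factor k = I/(MR²) = 2/3.
Along the incline Mg sinθ − f = Ma, and torque about the center fR = Iα = kMR²(a/R) gives f = kMa.
These give a = g sinθ/(1+k) and the required friction f = kMg sinθ/(1+k).
The normal force is N = Mg cosθ, so μ_min = f/N = k tanθ/(1+k).
μ_min = (2/3) × tan37.5° / 1.667 ≈ 0.307.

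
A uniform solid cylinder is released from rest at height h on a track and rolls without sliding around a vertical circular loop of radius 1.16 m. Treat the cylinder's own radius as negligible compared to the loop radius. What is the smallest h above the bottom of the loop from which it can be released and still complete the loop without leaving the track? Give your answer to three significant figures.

With I = (1/2)MR², the ratio k = I/(MR²) is 0.5.
At the top, contact is just lost when gravity alone supplies the centripetal force: Mg = Mv_top²/r, i.e. v_top² = gr.
With ω = v/R, the kinetic energy at speed v is ½(1+k)Mv² = (3/4)Mv².
Energy conservation from release (height h) to the top (height 2r): Mgh = Mg(2r) + (3/4)M·gr.
Thus h_min = 2r + (1+k)r/2 = r(2 + 1.5/2) = 1.16 × 2.75 ≈ 3.19 m.

h_min ≈ 3.19 m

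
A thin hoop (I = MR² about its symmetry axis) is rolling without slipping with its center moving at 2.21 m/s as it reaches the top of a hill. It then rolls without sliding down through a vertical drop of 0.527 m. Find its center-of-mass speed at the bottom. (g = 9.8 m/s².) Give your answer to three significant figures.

v ≈ 3.17 m/s

With I = MR², the ratio k = I/(MR²) is 1.
The rolling condition ω = v/R makes the rotational term ½I(v/R)² = ½kMv², so KE_total = ½(1+k)Mv² = Mv².
Energy conservation: Mv₀² + Mgh = Mv², so v² = v₀² + 2gh/(1+k).
v = √(2.21² + 2×9.8×0.527/2) = √10.05 ≈ 3.17 m/s.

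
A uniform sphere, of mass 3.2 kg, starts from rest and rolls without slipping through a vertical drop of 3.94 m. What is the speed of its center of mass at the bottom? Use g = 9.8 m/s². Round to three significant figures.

v ≈ 7.43 m/s

For this body I = (2/5)MR², i.e. k = I/(MR²) = 0.4.
The rolling condition ω = v/R makes the rotational term ½I(v/R)² = ½kMv², so KE_total = ½(1+k)Mv² = (7/10)Mv².
Setting Mgh = (7/10)Mv² gives v = √(2gh/(1+k)) = √(2·9.8·3.94/1.4) ≈ 7.43 m/s.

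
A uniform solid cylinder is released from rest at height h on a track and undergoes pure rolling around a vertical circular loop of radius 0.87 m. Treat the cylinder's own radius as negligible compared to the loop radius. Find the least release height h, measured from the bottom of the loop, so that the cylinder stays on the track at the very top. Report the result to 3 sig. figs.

h_min ≈ 2.39 m

With I = (1/2)MR², the ratio k = I/(MR²) is 0.5.
At the top of the loop, the minimum-contact condition is Mg = Mv_top²/r, so v_top² = gr.
With ω = v/R, the kinetic energy at speed v is ½(1+k)Mv² = (3/4)Mv².
Energy conservation from release (height h) to the top (height 2r): Mgh = Mg(2r) + (3/4)M·gr.
Thus h_min = 2r + (1+k)r/2 = r(2 + 1.5/2) = 0.87 × 2.75 ≈ 2.39 m.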